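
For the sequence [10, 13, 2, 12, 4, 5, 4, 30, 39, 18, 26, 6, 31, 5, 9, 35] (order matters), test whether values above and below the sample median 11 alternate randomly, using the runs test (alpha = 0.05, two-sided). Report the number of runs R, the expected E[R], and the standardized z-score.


Step 1: Compute median = 11; label A = above, B = below.
Labels in order: BABABBBAAAABABBA  (n_A = 8, n_B = 8)
Step 2: Count runs R = 10.
Step 3: Under H0 (random ordering), E[R] = 2*n_A*n_B/(n_A+n_B) + 1 = 2*8*8/16 + 1 = 9.0000.
        Var[R] = 2*n_A*n_B*(2*n_A*n_B - n_A - n_B) / ((n_A+n_B)^2 * (n_A+n_B-1)) = 14336/3840 = 3.7333.
        SD[R] = 1.9322.
Step 4: Continuity-corrected z = (R - 0.5 - E[R]) / SD[R] = (10 - 0.5 - 9.0000) / 1.9322 = 0.2588.
Step 5: Two-sided p-value via normal approximation = 2*(1 - Phi(|z|)) = 0.795809.
Step 6: alpha = 0.05. fail to reject H0.

R = 10, z = 0.2588, p = 0.795809, fail to reject H0.


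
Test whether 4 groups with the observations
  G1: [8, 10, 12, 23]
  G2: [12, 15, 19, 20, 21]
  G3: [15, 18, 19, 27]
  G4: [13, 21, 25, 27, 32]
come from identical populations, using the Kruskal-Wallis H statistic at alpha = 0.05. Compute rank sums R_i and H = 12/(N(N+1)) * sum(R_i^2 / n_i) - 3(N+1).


Step 1: Combine all N = 18 observations and assign midranks.
sorted (value, group, rank): (8,G1,1), (10,G1,2), (12,G1,3.5), (12,G2,3.5), (13,G4,5), (15,G2,6.5), (15,G3,6.5), (18,G3,8), (19,G2,9.5), (19,G3,9.5), (20,G2,11), (21,G2,12.5), (21,G4,12.5), (23,G1,14), (25,G4,15), (27,G3,16.5), (27,G4,16.5), (32,G4,18)
Step 2: Sum ranks within each group.
R_1 = 20.5 (n_1 = 4)
R_2 = 43 (n_2 = 5)
R_3 = 40.5 (n_3 = 4)
R_4 = 67 (n_4 = 5)
Step 3: H = 12/(N(N+1)) * sum(R_i^2/n_i) - 3(N+1)
     = 12/(18*19) * (20.5^2/4 + 43^2/5 + 40.5^2/4 + 67^2/5) - 3*19
     = 0.035088 * 1782.72 - 57
     = 5.551754.
Step 4: Ties present; correction factor C = 1 - 30/(18^3 - 18) = 0.994840. Corrected H = 5.551754 / 0.994840 = 5.580550.
Step 5: Under H0, H ~ chi^2(3); p-value = 0.133899.
Step 6: alpha = 0.05. fail to reject H0.

H = 5.5805, df = 3, p = 0.133899, fail to reject H0.


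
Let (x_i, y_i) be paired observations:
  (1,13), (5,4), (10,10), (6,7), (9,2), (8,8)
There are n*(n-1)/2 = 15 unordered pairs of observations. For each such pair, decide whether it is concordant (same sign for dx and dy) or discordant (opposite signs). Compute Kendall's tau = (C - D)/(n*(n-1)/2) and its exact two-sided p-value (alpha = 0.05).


Step 1: Enumerate the 15 unordered pairs (i,j) with i<j and classify each by sign(x_j-x_i) * sign(y_j-y_i).
  (1,2):dx=+4,dy=-9->D; (1,3):dx=+9,dy=-3->D; (1,4):dx=+5,dy=-6->D; (1,5):dx=+8,dy=-11->D
  (1,6):dx=+7,dy=-5->D; (2,3):dx=+5,dy=+6->C; (2,4):dx=+1,dy=+3->C; (2,5):dx=+4,dy=-2->D
  (2,6):dx=+3,dy=+4->C; (3,4):dx=-4,dy=-3->C; (3,5):dx=-1,dy=-8->C; (3,6):dx=-2,dy=-2->C
  (4,5):dx=+3,dy=-5->D; (4,6):dx=+2,dy=+1->C; (5,6):dx=-1,dy=+6->D
Step 2: C = 7, D = 8, total pairs = 15.
Step 3: tau = (C - D)/(n(n-1)/2) = (7 - 8)/15 = -0.066667.
Step 4: Exact two-sided p-value (enumerate n! = 720 permutations of y under H0): p = 1.000000.
Step 5: alpha = 0.05. fail to reject H0.

tau_b = -0.0667 (C=7, D=8), p = 1.000000, fail to reject H0.


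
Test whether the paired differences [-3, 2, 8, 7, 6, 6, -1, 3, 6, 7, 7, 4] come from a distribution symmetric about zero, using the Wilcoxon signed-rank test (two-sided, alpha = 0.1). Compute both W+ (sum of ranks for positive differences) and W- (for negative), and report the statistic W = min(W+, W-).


Step 1: Drop any zero differences (none here) and take |d_i|.
|d| = [3, 2, 8, 7, 6, 6, 1, 3, 6, 7, 7, 4]
Step 2: Midrank |d_i| (ties get averaged ranks).
ranks: |3|->3.5, |2|->2, |8|->12, |7|->10, |6|->7, |6|->7, |1|->1, |3|->3.5, |6|->7, |7|->10, |7|->10, |4|->5
Step 3: Attach original signs; sum ranks with positive sign and with negative sign.
W+ = 2 + 12 + 10 + 7 + 7 + 3.5 + 7 + 10 + 10 + 5 = 73.5
W- = 3.5 + 1 = 4.5
(Check: W+ + W- = 78 should equal n(n+1)/2 = 78.)
Step 4: Test statistic W = min(W+, W-) = 4.5.
Step 5: Ties in |d|, so use the tie-corrected normal approximation.
        E[W] = n(n+1)/4 = 12*13/4 = 39.
        Tie groups: |d|=3 (t=2), |d|=6 (t=3), |d|=7 (t=3); sum(t^3 - t) = 54.
        Var[W] = n(n+1)(2n+1)/24 - sum(t^3-t)/48 = 3900/24 - 54/48 = 161.375.
        z = (W - E[W]) / sqrt(Var[W]) = (4.5 - 39) / 12.7033 = -2.7158.
        Two-sided p = 2*Phi(z) = 0.006611.
Step 6: alpha = 0.1. reject H0.

W+ = 73.5, W- = 4.5, W = min = 4.5, p = 0.006611, reject H0.


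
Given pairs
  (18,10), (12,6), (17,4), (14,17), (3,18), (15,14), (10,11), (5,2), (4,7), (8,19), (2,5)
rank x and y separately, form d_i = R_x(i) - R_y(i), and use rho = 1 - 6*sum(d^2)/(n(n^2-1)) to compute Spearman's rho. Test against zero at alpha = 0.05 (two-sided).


Step 1: Rank x and y separately (midranks; no ties here).
rank(x): 18->11, 12->7, 17->10, 14->8, 3->2, 15->9, 10->6, 5->4, 4->3, 8->5, 2->1
rank(y): 10->6, 6->4, 4->2, 17->9, 18->10, 14->8, 11->7, 2->1, 7->5, 19->11, 5->3
Step 2: d_i = R_x(i) - R_y(i); compute d_i^2.
  (11-6)^2=25, (7-4)^2=9, (10-2)^2=64, (8-9)^2=1, (2-10)^2=64, (9-8)^2=1, (6-7)^2=1, (4-1)^2=9, (3-5)^2=4, (5-11)^2=36, (1-3)^2=4
sum(d^2) = 218.
Step 3: rho = 1 - 6*218 / (11*(11^2 - 1)) = 1 - 1308/1320 = 0.009091.
Step 4: Under H0, t = rho * sqrt((n-2)/(1-rho^2)) = 0.0273 ~ t(9).
Step 5: Two-sided p-value from the t-distribution with 9 df = 0.978837.
Step 6: alpha = 0.05. fail to reject H0.

rho = 0.0091, p = 0.978837, fail to reject H0 at alpha = 0.05.


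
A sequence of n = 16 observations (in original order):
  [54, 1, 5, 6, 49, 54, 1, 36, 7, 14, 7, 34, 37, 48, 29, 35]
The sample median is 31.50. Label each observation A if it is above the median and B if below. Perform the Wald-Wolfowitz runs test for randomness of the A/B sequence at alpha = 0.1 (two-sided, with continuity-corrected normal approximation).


Step 1: Compute median = 31.50; label A = above, B = below.
Labels in order: ABBBAABABBBAAABA  (n_A = 8, n_B = 8)
Step 2: Count runs R = 9.
Step 3: Under H0 (random ordering), E[R] = 2*n_A*n_B/(n_A+n_B) + 1 = 2*8*8/16 + 1 = 9.0000.
        Var[R] = 2*n_A*n_B*(2*n_A*n_B - n_A - n_B) / ((n_A+n_B)^2 * (n_A+n_B-1)) = 14336/3840 = 3.7333.
        SD[R] = 1.9322.
Step 4: R = E[R], so z = 0 with no continuity correction.
Step 5: Two-sided p-value via normal approximation = 2*(1 - Phi(|z|)) = 1.000000.
Step 6: alpha = 0.1. fail to reject H0.

R = 9, z = 0.0000, p = 1.000000, fail to reject H0.


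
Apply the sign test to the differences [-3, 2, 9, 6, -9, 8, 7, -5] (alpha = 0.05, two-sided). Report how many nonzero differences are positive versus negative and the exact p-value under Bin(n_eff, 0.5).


Step 1: Discard zero differences. Original n = 8; n_eff = number of nonzero differences = 8.
Nonzero differences (with sign): -3, +2, +9, +6, -9, +8, +7, -5
Step 2: Count signs: positive = 5, negative = 3.
Step 3: Under H0: P(positive) = 0.5, so the number of positives S ~ Bin(8, 0.5).
Step 4: Two-sided exact p-value = sum of Bin(8,0.5) probabilities at or below the observed probability = 0.726562.
Step 5: alpha = 0.05. fail to reject H0.

n_eff = 8, pos = 5, neg = 3, p = 0.726562, fail to reject H0.


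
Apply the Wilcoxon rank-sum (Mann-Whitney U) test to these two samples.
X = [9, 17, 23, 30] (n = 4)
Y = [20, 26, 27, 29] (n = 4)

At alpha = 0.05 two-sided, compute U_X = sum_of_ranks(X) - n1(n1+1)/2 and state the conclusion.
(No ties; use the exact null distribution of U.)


Step 1: Combine and sort all 8 observations; assign midranks.
sorted (value, group): (9,X), (17,X), (20,Y), (23,X), (26,Y), (27,Y), (29,Y), (30,X)
ranks: 9->1, 17->2, 20->3, 23->4, 26->5, 27->6, 29->7, 30->8
Step 2: Rank sum for X: R1 = 1 + 2 + 4 + 8 = 15.
Step 3: U_X = R1 - n1(n1+1)/2 = 15 - 4*5/2 = 15 - 10 = 5.
       U_Y = n1*n2 - U_X = 16 - 5 = 11.
Step 4: No ties, so the exact null distribution of U (based on enumerating the C(8,4) = 70 equally likely rank assignments) gives the two-sided p-value.
Step 5: p-value = 0.485714; compare to alpha = 0.05. fail to reject H0.

U_X = 5, p = 0.485714, fail to reject H0 at alpha = 0.05.


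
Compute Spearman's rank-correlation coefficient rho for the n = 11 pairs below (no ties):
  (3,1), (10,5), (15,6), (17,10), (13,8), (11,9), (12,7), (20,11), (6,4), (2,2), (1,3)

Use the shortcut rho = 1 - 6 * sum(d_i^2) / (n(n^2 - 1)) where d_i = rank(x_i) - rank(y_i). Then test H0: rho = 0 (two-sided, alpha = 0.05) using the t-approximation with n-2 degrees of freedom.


Step 1: Rank x and y separately (midranks; no ties here).
rank(x): 3->3, 10->5, 15->9, 17->10, 13->8, 11->6, 12->7, 20->11, 6->4, 2->2, 1->1
rank(y): 1->1, 5->5, 6->6, 10->10, 8->8, 9->9, 7->7, 11->11, 4->4, 2->2, 3->3
Step 2: d_i = R_x(i) - R_y(i); compute d_i^2.
  (3-1)^2=4, (5-5)^2=0, (9-6)^2=9, (10-10)^2=0, (8-8)^2=0, (6-9)^2=9, (7-7)^2=0, (11-11)^2=0, (4-4)^2=0, (2-2)^2=0, (1-3)^2=4
sum(d^2) = 26.
Step 3: rho = 1 - 6*26 / (11*(11^2 - 1)) = 1 - 156/1320 = 0.881818.
Step 4: Under H0, t = rho * sqrt((n-2)/(1-rho^2)) = 5.6097 ~ t(9).
Step 5: Two-sided p-value from the t-distribution with 9 df = 0.000330.
Step 6: alpha = 0.05. reject H0.

rho = 0.8818, p = 0.000330, reject H0 at alpha = 0.05.


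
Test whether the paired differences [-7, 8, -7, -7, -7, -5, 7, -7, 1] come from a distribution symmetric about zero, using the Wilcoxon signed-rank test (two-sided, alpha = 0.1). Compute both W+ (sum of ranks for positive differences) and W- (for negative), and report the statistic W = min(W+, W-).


Step 1: Drop any zero differences (none here) and take |d_i|.
|d| = [7, 8, 7, 7, 7, 5, 7, 7, 1]
Step 2: Midrank |d_i| (ties get averaged ranks).
ranks: |7|->5.5, |8|->9, |7|->5.5, |7|->5.5, |7|->5.5, |5|->2, |7|->5.5, |7|->5.5, |1|->1
Step 3: Attach original signs; sum ranks with positive sign and with negative sign.
W+ = 9 + 5.5 + 1 = 15.5
W- = 5.5 + 5.5 + 5.5 + 5.5 + 2 + 5.5 = 29.5
(Check: W+ + W- = 45 should equal n(n+1)/2 = 45.)
Step 4: Test statistic W = min(W+, W-) = 15.5.
Step 5: Ties in |d|, so use the tie-corrected normal approximation.
        E[W] = n(n+1)/4 = 9*10/4 = 22.5.
        Tie groups: |d|=7 (t=6); sum(t^3 - t) = 210.
        Var[W] = n(n+1)(2n+1)/24 - sum(t^3-t)/48 = 1710/24 - 210/48 = 66.875.
        z = (W - E[W]) / sqrt(Var[W]) = (15.5 - 22.5) / 8.1777 = -0.8560.
        Two-sided p = 2*Phi(z) = 0.392006.
Step 6: alpha = 0.1. fail to reject H0.

W+ = 15.5, W- = 29.5, W = min = 15.5, p = 0.392006, fail to reject H0.


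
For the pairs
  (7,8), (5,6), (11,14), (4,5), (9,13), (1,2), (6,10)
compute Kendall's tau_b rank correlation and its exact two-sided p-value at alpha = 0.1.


Step 1: Enumerate the 21 unordered pairs (i,j) with i<j and classify each by sign(x_j-x_i) * sign(y_j-y_i).
  (1,2):dx=-2,dy=-2->C; (1,3):dx=+4,dy=+6->C; (1,4):dx=-3,dy=-3->C; (1,5):dx=+2,dy=+5->C
  (1,6):dx=-6,dy=-6->C; (1,7):dx=-1,dy=+2->D; (2,3):dx=+6,dy=+8->C; (2,4):dx=-1,dy=-1->C
  (2,5):dx=+4,dy=+7->C; (2,6):dx=-4,dy=-4->C; (2,7):dx=+1,dy=+4->C; (3,4):dx=-7,dy=-9->C
  (3,5):dx=-2,dy=-1->C; (3,6):dx=-10,dy=-12->C; (3,7):dx=-5,dy=-4->C; (4,5):dx=+5,dy=+8->C
  (4,6):dx=-3,dy=-3->C; (4,7):dx=+2,dy=+5->C; (5,6):dx=-8,dy=-11->C; (5,7):dx=-3,dy=-3->C
  (6,7):dx=+5,dy=+8->C
Step 2: C = 20, D = 1, total pairs = 21.
Step 3: tau = (C - D)/(n(n-1)/2) = (20 - 1)/21 = 0.904762.
Step 4: Exact two-sided p-value (enumerate n! = 5040 permutations of y under H0): p = 0.002778.
Step 5: alpha = 0.1. reject H0.

tau_b = 0.9048 (C=20, D=1), p = 0.002778, reject H0.


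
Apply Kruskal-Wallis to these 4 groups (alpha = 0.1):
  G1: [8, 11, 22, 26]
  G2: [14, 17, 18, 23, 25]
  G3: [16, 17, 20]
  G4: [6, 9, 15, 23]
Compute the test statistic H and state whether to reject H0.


Step 1: Combine all N = 16 observations and assign midranks.
sorted (value, group, rank): (6,G4,1), (8,G1,2), (9,G4,3), (11,G1,4), (14,G2,5), (15,G4,6), (16,G3,7), (17,G2,8.5), (17,G3,8.5), (18,G2,10), (20,G3,11), (22,G1,12), (23,G2,13.5), (23,G4,13.5), (25,G2,15), (26,G1,16)
Step 2: Sum ranks within each group.
R_1 = 34 (n_1 = 4)
R_2 = 52 (n_2 = 5)
R_3 = 26.5 (n_3 = 3)
R_4 = 23.5 (n_4 = 4)
Step 3: H = 12/(N(N+1)) * sum(R_i^2/n_i) - 3(N+1)
     = 12/(16*17) * (34^2/4 + 52^2/5 + 26.5^2/3 + 23.5^2/4) - 3*17
     = 0.044118 * 1201.95 - 51
     = 2.027022.
Step 4: Ties present; correction factor C = 1 - 12/(16^3 - 16) = 0.997059. Corrected H = 2.027022 / 0.997059 = 2.033001.
Step 5: Under H0, H ~ chi^2(3); p-value = 0.565585.
Step 6: alpha = 0.1. fail to reject H0.

H = 2.0330, df = 3, p = 0.565585, fail to reject H0.


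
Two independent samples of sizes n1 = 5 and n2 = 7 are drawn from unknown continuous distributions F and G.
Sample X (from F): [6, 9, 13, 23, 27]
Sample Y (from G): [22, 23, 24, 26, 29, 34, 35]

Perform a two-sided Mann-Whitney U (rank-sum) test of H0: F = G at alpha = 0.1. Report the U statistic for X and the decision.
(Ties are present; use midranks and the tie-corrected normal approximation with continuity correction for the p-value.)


Step 1: Combine and sort all 12 observations; assign midranks.
sorted (value, group): (6,X), (9,X), (13,X), (22,Y), (23,X), (23,Y), (24,Y), (26,Y), (27,X), (29,Y), (34,Y), (35,Y)
ranks: 6->1, 9->2, 13->3, 22->4, 23->5.5, 23->5.5, 24->7, 26->8, 27->9, 29->10, 34->11, 35->12
Step 2: Rank sum for X: R1 = 1 + 2 + 3 + 5.5 + 9 = 20.5.
Step 3: U_X = R1 - n1(n1+1)/2 = 20.5 - 5*6/2 = 20.5 - 15 = 5.5.
       U_Y = n1*n2 - U_X = 35 - 5.5 = 29.5.
Step 4: Ties are present, so use the tie-corrected normal approximation (with continuity correction) for the p-value.
Step 5: p-value = 0.061363; compare to alpha = 0.1. reject H0.

U_X = 5.5, p = 0.061363, reject H0 at alpha = 0.1.


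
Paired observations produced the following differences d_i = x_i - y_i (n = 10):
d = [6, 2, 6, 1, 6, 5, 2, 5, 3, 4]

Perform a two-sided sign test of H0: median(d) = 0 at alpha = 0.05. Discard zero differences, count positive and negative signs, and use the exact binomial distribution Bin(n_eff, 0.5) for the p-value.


Step 1: Discard zero differences. Original n = 10; n_eff = number of nonzero differences = 10.
Nonzero differences (with sign): +6, +2, +6, +1, +6, +5, +2, +5, +3, +4
Step 2: Count signs: positive = 10, negative = 0.
Step 3: Under H0: P(positive) = 0.5, so the number of positives S ~ Bin(10, 0.5).
Step 4: Two-sided exact p-value = sum of Bin(10,0.5) probabilities at or below the observed probability = 0.001953.
Step 5: alpha = 0.05. reject H0.

n_eff = 10, pos = 10, neg = 0, p = 0.001953, reject H0.


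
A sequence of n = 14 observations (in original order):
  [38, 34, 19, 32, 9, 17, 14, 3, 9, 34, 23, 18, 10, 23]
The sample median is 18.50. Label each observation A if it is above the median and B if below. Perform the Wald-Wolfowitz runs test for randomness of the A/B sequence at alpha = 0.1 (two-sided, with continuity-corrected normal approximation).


Step 1: Compute median = 18.50; label A = above, B = below.
Labels in order: AAAABBBBBAABBA  (n_A = 7, n_B = 7)
Step 2: Count runs R = 5.
Step 3: Under H0 (random ordering), E[R] = 2*n_A*n_B/(n_A+n_B) + 1 = 2*7*7/14 + 1 = 8.0000.
        Var[R] = 2*n_A*n_B*(2*n_A*n_B - n_A - n_B) / ((n_A+n_B)^2 * (n_A+n_B-1)) = 8232/2548 = 3.2308.
        SD[R] = 1.7974.
Step 4: Continuity-corrected z = (R + 0.5 - E[R]) / SD[R] = (5 + 0.5 - 8.0000) / 1.7974 = -1.3909.
Step 5: Two-sided p-value via normal approximation = 2*(1 - Phi(|z|)) = 0.164264.
Step 6: alpha = 0.1. fail to reject H0.

R = 5, z = -1.3909, p = 0.164264, fail to reject H0.


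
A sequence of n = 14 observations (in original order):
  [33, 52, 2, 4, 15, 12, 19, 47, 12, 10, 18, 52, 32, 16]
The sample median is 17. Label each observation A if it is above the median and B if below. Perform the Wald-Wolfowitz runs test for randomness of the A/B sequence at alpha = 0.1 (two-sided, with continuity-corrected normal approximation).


Step 1: Compute median = 17; label A = above, B = below.
Labels in order: AABBBBAABBAAAB  (n_A = 7, n_B = 7)
Step 2: Count runs R = 6.
Step 3: Under H0 (random ordering), E[R] = 2*n_A*n_B/(n_A+n_B) + 1 = 2*7*7/14 + 1 = 8.0000.
        Var[R] = 2*n_A*n_B*(2*n_A*n_B - n_A - n_B) / ((n_A+n_B)^2 * (n_A+n_B-1)) = 8232/2548 = 3.2308.
        SD[R] = 1.7974.
Step 4: Continuity-corrected z = (R + 0.5 - E[R]) / SD[R] = (6 + 0.5 - 8.0000) / 1.7974 = -0.8345.
Step 5: Two-sided p-value via normal approximation = 2*(1 - Phi(|z|)) = 0.403986.
Step 6: alpha = 0.1. fail to reject H0.

R = 6, z = -0.8345, p = 0.403986, fail to reject H0.


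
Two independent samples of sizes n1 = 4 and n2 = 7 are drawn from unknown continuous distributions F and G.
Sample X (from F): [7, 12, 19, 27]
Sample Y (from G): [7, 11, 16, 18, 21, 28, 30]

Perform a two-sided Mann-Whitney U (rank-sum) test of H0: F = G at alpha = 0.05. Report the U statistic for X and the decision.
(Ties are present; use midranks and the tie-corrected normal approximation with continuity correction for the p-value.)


Step 1: Combine and sort all 11 observations; assign midranks.
sorted (value, group): (7,X), (7,Y), (11,Y), (12,X), (16,Y), (18,Y), (19,X), (21,Y), (27,X), (28,Y), (30,Y)
ranks: 7->1.5, 7->1.5, 11->3, 12->4, 16->5, 18->6, 19->7, 21->8, 27->9, 28->10, 30->11
Step 2: Rank sum for X: R1 = 1.5 + 4 + 7 + 9 = 21.5.
Step 3: U_X = R1 - n1(n1+1)/2 = 21.5 - 4*5/2 = 21.5 - 10 = 11.5.
       U_Y = n1*n2 - U_X = 28 - 11.5 = 16.5.
Step 4: Ties are present, so use the tie-corrected normal approximation (with continuity correction) for the p-value.
Step 5: p-value = 0.704817; compare to alpha = 0.05. fail to reject H0.

U_X = 11.5, p = 0.704817, fail to reject H0 at alpha = 0.05.


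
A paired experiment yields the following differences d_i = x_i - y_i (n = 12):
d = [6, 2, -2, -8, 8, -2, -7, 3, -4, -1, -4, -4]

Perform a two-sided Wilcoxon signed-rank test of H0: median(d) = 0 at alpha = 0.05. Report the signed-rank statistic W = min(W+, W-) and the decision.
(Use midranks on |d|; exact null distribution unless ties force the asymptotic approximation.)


Step 1: Drop any zero differences (none here) and take |d_i|.
|d| = [6, 2, 2, 8, 8, 2, 7, 3, 4, 1, 4, 4]
Step 2: Midrank |d_i| (ties get averaged ranks).
ranks: |6|->9, |2|->3, |2|->3, |8|->11.5, |8|->11.5, |2|->3, |7|->10, |3|->5, |4|->7, |1|->1, |4|->7, |4|->7
Step 3: Attach original signs; sum ranks with positive sign and with negative sign.
W+ = 9 + 3 + 11.5 + 5 = 28.5
W- = 3 + 11.5 + 3 + 10 + 7 + 1 + 7 + 7 = 49.5
(Check: W+ + W- = 78 should equal n(n+1)/2 = 78.)
Step 4: Test statistic W = min(W+, W-) = 28.5.
Step 5: Ties in |d|, so use the tie-corrected normal approximation.
        E[W] = n(n+1)/4 = 12*13/4 = 39.
        Tie groups: |d|=2 (t=3), |d|=4 (t=3), |d|=8 (t=2); sum(t^3 - t) = 54.
        Var[W] = n(n+1)(2n+1)/24 - sum(t^3-t)/48 = 3900/24 - 54/48 = 161.375.
        z = (W - E[W]) / sqrt(Var[W]) = (28.5 - 39) / 12.7033 = -0.8266.
        Two-sided p = 2*Phi(z) = 0.408490.
Step 6: alpha = 0.05. fail to reject H0.

W+ = 28.5, W- = 49.5, W = min = 28.5, p = 0.408490, fail to reject H0.


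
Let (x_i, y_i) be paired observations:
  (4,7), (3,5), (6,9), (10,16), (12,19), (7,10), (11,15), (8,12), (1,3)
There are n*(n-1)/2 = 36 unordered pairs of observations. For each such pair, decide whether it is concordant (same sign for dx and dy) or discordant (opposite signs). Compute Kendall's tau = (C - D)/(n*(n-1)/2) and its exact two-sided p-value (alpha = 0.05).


Step 1: Enumerate the 36 unordered pairs (i,j) with i<j and classify each by sign(x_j-x_i) * sign(y_j-y_i).
  (1,2):dx=-1,dy=-2->C; (1,3):dx=+2,dy=+2->C; (1,4):dx=+6,dy=+9->C; (1,5):dx=+8,dy=+12->C
  (1,6):dx=+3,dy=+3->C; (1,7):dx=+7,dy=+8->C; (1,8):dx=+4,dy=+5->C; (1,9):dx=-3,dy=-4->C
  (2,3):dx=+3,dy=+4->C; (2,4):dx=+7,dy=+11->C; (2,5):dx=+9,dy=+14->C; (2,6):dx=+4,dy=+5->C
  (2,7):dx=+8,dy=+10->C; (2,8):dx=+5,dy=+7->C; (2,9):dx=-2,dy=-2->C; (3,4):dx=+4,dy=+7->C
  (3,5):dx=+6,dy=+10->C; (3,6):dx=+1,dy=+1->C; (3,7):dx=+5,dy=+6->C; (3,8):dx=+2,dy=+3->C
  (3,9):dx=-5,dy=-6->C; (4,5):dx=+2,dy=+3->C; (4,6):dx=-3,dy=-6->C; (4,7):dx=+1,dy=-1->D
  (4,8):dx=-2,dy=-4->C; (4,9):dx=-9,dy=-13->C; (5,6):dx=-5,dy=-9->C; (5,7):dx=-1,dy=-4->C
  (5,8):dx=-4,dy=-7->C; (5,9):dx=-11,dy=-16->C; (6,7):dx=+4,dy=+5->C; (6,8):dx=+1,dy=+2->C
  (6,9):dx=-6,dy=-7->C; (7,8):dx=-3,dy=-3->C; (7,9):dx=-10,dy=-12->C; (8,9):dx=-7,dy=-9->C
Step 2: C = 35, D = 1, total pairs = 36.
Step 3: tau = (C - D)/(n(n-1)/2) = (35 - 1)/36 = 0.944444.
Step 4: Exact two-sided p-value (enumerate n! = 362880 permutations of y under H0): p = 0.000050.
Step 5: alpha = 0.05. reject H0.

tau_b = 0.9444 (C=35, D=1), p = 0.000050, reject H0.


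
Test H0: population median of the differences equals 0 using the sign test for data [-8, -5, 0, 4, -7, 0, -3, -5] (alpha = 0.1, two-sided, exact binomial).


Step 1: Discard zero differences. Original n = 8; n_eff = number of nonzero differences = 6.
Nonzero differences (with sign): -8, -5, +4, -7, -3, -5
Step 2: Count signs: positive = 1, negative = 5.
Step 3: Under H0: P(positive) = 0.5, so the number of positives S ~ Bin(6, 0.5).
Step 4: Two-sided exact p-value = sum of Bin(6,0.5) probabilities at or below the observed probability = 0.218750.
Step 5: alpha = 0.1. fail to reject H0.

n_eff = 6, pos = 1, neg = 5, p = 0.218750, fail to reject H0.


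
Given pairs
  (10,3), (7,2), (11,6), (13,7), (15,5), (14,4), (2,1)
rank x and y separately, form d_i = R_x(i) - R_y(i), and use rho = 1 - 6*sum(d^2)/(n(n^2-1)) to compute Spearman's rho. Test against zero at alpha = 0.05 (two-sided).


Step 1: Rank x and y separately (midranks; no ties here).
rank(x): 10->3, 7->2, 11->4, 13->5, 15->7, 14->6, 2->1
rank(y): 3->3, 2->2, 6->6, 7->7, 5->5, 4->4, 1->1
Step 2: d_i = R_x(i) - R_y(i); compute d_i^2.
  (3-3)^2=0, (2-2)^2=0, (4-6)^2=4, (5-7)^2=4, (7-5)^2=4, (6-4)^2=4, (1-1)^2=0
sum(d^2) = 16.
Step 3: rho = 1 - 6*16 / (7*(7^2 - 1)) = 1 - 96/336 = 0.714286.
Step 4: Under H0, t = rho * sqrt((n-2)/(1-rho^2)) = 2.2822 ~ t(5).
Step 5: Two-sided p-value from the t-distribution with 5 df = 0.071344.
Step 6: alpha = 0.05. fail to reject H0.

rho = 0.7143, p = 0.071344, fail to reject H0 at alpha = 0.05.


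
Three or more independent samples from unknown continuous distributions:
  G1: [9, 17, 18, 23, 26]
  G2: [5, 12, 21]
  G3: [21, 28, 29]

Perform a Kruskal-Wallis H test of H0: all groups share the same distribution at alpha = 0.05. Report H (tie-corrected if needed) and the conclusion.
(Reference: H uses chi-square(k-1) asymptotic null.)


Step 1: Combine all N = 11 observations and assign midranks.
sorted (value, group, rank): (5,G2,1), (9,G1,2), (12,G2,3), (17,G1,4), (18,G1,5), (21,G2,6.5), (21,G3,6.5), (23,G1,8), (26,G1,9), (28,G3,10), (29,G3,11)
Step 2: Sum ranks within each group.
R_1 = 28 (n_1 = 5)
R_2 = 10.5 (n_2 = 3)
R_3 = 27.5 (n_3 = 3)
Step 3: H = 12/(N(N+1)) * sum(R_i^2/n_i) - 3(N+1)
     = 12/(11*12) * (28^2/5 + 10.5^2/3 + 27.5^2/3) - 3*12
     = 0.090909 * 445.633 - 36
     = 4.512121.
Step 4: Ties present; correction factor C = 1 - 6/(11^3 - 11) = 0.995455. Corrected H = 4.512121 / 0.995455 = 4.532725.
Step 5: Under H0, H ~ chi^2(2); p-value = 0.103689.
Step 6: alpha = 0.05. fail to reject H0.

H = 4.5327, df = 2, p = 0.103689, fail to reject H0.


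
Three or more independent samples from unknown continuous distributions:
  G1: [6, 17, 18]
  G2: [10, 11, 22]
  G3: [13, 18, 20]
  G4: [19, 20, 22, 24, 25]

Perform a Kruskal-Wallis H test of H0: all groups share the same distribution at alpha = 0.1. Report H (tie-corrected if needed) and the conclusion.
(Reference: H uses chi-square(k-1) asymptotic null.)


Step 1: Combine all N = 14 observations and assign midranks.
sorted (value, group, rank): (6,G1,1), (10,G2,2), (11,G2,3), (13,G3,4), (17,G1,5), (18,G1,6.5), (18,G3,6.5), (19,G4,8), (20,G3,9.5), (20,G4,9.5), (22,G2,11.5), (22,G4,11.5), (24,G4,13), (25,G4,14)
Step 2: Sum ranks within each group.
R_1 = 12.5 (n_1 = 3)
R_2 = 16.5 (n_2 = 3)
R_3 = 20 (n_3 = 3)
R_4 = 56 (n_4 = 5)
Step 3: H = 12/(N(N+1)) * sum(R_i^2/n_i) - 3(N+1)
     = 12/(14*15) * (12.5^2/3 + 16.5^2/3 + 20^2/3 + 56^2/5) - 3*15
     = 0.057143 * 903.367 - 45
     = 6.620952.
Step 4: Ties present; correction factor C = 1 - 18/(14^3 - 14) = 0.993407. Corrected H = 6.620952 / 0.993407 = 6.664897.
Step 5: Under H0, H ~ chi^2(3); p-value = 0.083381.
Step 6: alpha = 0.1. reject H0.

H = 6.6649, df = 3, p = 0.083381, reject H0.


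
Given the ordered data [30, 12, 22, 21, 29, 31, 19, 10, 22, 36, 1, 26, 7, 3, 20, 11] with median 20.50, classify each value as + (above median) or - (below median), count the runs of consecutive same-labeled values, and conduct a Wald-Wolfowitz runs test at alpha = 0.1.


Step 1: Compute median = 20.50; label A = above, B = below.
Labels in order: ABAAAABBAABABBBB  (n_A = 8, n_B = 8)
Step 2: Count runs R = 8.
Step 3: Under H0 (random ordering), E[R] = 2*n_A*n_B/(n_A+n_B) + 1 = 2*8*8/16 + 1 = 9.0000.
        Var[R] = 2*n_A*n_B*(2*n_A*n_B - n_A - n_B) / ((n_A+n_B)^2 * (n_A+n_B-1)) = 14336/3840 = 3.7333.
        SD[R] = 1.9322.
Step 4: Continuity-corrected z = (R + 0.5 - E[R]) / SD[R] = (8 + 0.5 - 9.0000) / 1.9322 = -0.2588.
Step 5: Two-sided p-value via normal approximation = 2*(1 - Phi(|z|)) = 0.795809.
Step 6: alpha = 0.1. fail to reject H0.

R = 8, z = -0.2588, p = 0.795809, fail to reject H0.


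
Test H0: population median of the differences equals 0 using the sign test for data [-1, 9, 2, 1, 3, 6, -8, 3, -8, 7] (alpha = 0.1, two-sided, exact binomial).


Step 1: Discard zero differences. Original n = 10; n_eff = number of nonzero differences = 10.
Nonzero differences (with sign): -1, +9, +2, +1, +3, +6, -8, +3, -8, +7
Step 2: Count signs: positive = 7, negative = 3.
Step 3: Under H0: P(positive) = 0.5, so the number of positives S ~ Bin(10, 0.5).
Step 4: Two-sided exact p-value = sum of Bin(10,0.5) probabilities at or below the observed probability = 0.343750.
Step 5: alpha = 0.1. fail to reject H0.

n_eff = 10, pos = 7, neg = 3, p = 0.343750, fail to reject H0.


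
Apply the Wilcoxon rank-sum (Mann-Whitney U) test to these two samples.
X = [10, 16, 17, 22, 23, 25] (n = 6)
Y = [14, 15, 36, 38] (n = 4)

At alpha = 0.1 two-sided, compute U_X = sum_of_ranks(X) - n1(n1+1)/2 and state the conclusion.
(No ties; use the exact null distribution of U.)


Step 1: Combine and sort all 10 observations; assign midranks.
sorted (value, group): (10,X), (14,Y), (15,Y), (16,X), (17,X), (22,X), (23,X), (25,X), (36,Y), (38,Y)
ranks: 10->1, 14->2, 15->3, 16->4, 17->5, 22->6, 23->7, 25->8, 36->9, 38->10
Step 2: Rank sum for X: R1 = 1 + 4 + 5 + 6 + 7 + 8 = 31.
Step 3: U_X = R1 - n1(n1+1)/2 = 31 - 6*7/2 = 31 - 21 = 10.
       U_Y = n1*n2 - U_X = 24 - 10 = 14.
Step 4: No ties, so the exact null distribution of U (based on enumerating the C(10,6) = 210 equally likely rank assignments) gives the two-sided p-value.
Step 5: p-value = 0.761905; compare to alpha = 0.1. fail to reject H0.

U_X = 10, p = 0.761905, fail to reject H0 at alpha = 0.1.


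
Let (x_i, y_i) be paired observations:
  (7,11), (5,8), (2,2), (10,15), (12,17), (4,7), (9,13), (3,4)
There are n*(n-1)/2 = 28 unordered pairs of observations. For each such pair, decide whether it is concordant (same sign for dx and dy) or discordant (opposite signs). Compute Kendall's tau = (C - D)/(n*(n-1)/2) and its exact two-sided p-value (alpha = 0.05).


Step 1: Enumerate the 28 unordered pairs (i,j) with i<j and classify each by sign(x_j-x_i) * sign(y_j-y_i).
  (1,2):dx=-2,dy=-3->C; (1,3):dx=-5,dy=-9->C; (1,4):dx=+3,dy=+4->C; (1,5):dx=+5,dy=+6->C
  (1,6):dx=-3,dy=-4->C; (1,7):dx=+2,dy=+2->C; (1,8):dx=-4,dy=-7->C; (2,3):dx=-3,dy=-6->C
  (2,4):dx=+5,dy=+7->C; (2,5):dx=+7,dy=+9->C; (2,6):dx=-1,dy=-1->C; (2,7):dx=+4,dy=+5->C
  (2,8):dx=-2,dy=-4->C; (3,4):dx=+8,dy=+13->C; (3,5):dx=+10,dy=+15->C; (3,6):dx=+2,dy=+5->C
  (3,7):dx=+7,dy=+11->C; (3,8):dx=+1,dy=+2->C; (4,5):dx=+2,dy=+2->C; (4,6):dx=-6,dy=-8->C
  (4,7):dx=-1,dy=-2->C; (4,8):dx=-7,dy=-11->C; (5,6):dx=-8,dy=-10->C; (5,7):dx=-3,dy=-4->C
  (5,8):dx=-9,dy=-13->C; (6,7):dx=+5,dy=+6->C; (6,8):dx=-1,dy=-3->C; (7,8):dx=-6,dy=-9->C
Step 2: C = 28, D = 0, total pairs = 28.
Step 3: tau = (C - D)/(n(n-1)/2) = (28 - 0)/28 = 1.000000.
Step 4: Exact two-sided p-value (enumerate n! = 40320 permutations of y under H0): p = 0.000050.
Step 5: alpha = 0.05. reject H0.

tau_b = 1.0000 (C=28, D=0), p = 0.000050, reject H0.


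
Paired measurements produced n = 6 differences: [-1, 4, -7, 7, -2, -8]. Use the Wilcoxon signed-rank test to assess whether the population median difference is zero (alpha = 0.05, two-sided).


Step 1: Drop any zero differences (none here) and take |d_i|.
|d| = [1, 4, 7, 7, 2, 8]
Step 2: Midrank |d_i| (ties get averaged ranks).
ranks: |1|->1, |4|->3, |7|->4.5, |7|->4.5, |2|->2, |8|->6
Step 3: Attach original signs; sum ranks with positive sign and with negative sign.
W+ = 3 + 4.5 = 7.5
W- = 1 + 4.5 + 2 + 6 = 13.5
(Check: W+ + W- = 21 should equal n(n+1)/2 = 21.)
Step 4: Test statistic W = min(W+, W-) = 7.5.
Step 5: Ties in |d|, so use the tie-corrected normal approximation.
        E[W] = n(n+1)/4 = 6*7/4 = 10.5.
        Tie groups: |d|=7 (t=2); sum(t^3 - t) = 6.
        Var[W] = n(n+1)(2n+1)/24 - sum(t^3-t)/48 = 546/24 - 6/48 = 22.625.
        z = (W - E[W]) / sqrt(Var[W]) = (7.5 - 10.5) / 4.7566 = -0.6307.
        Two-sided p = 2*Phi(z) = 0.528233.
Step 6: alpha = 0.05. fail to reject H0.

W+ = 7.5, W- = 13.5, W = min = 7.5, p = 0.528233, fail to reject H0.


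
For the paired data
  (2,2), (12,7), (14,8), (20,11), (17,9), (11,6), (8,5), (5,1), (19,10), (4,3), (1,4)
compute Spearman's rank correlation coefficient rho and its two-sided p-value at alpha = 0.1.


Step 1: Rank x and y separately (midranks; no ties here).
rank(x): 2->2, 12->7, 14->8, 20->11, 17->9, 11->6, 8->5, 5->4, 19->10, 4->3, 1->1
rank(y): 2->2, 7->7, 8->8, 11->11, 9->9, 6->6, 5->5, 1->1, 10->10, 3->3, 4->4
Step 2: d_i = R_x(i) - R_y(i); compute d_i^2.
  (2-2)^2=0, (7-7)^2=0, (8-8)^2=0, (11-11)^2=0, (9-9)^2=0, (6-6)^2=0, (5-5)^2=0, (4-1)^2=9, (10-10)^2=0, (3-3)^2=0, (1-4)^2=9
sum(d^2) = 18.
Step 3: rho = 1 - 6*18 / (11*(11^2 - 1)) = 1 - 108/1320 = 0.918182.
Step 4: Under H0, t = rho * sqrt((n-2)/(1-rho^2)) = 6.9531 ~ t(9).
Step 5: Two-sided p-value from the t-distribution with 9 df = 0.000067.
Step 6: alpha = 0.1. reject H0.

rho = 0.9182, p = 0.000067, reject H0 at alpha = 0.1.


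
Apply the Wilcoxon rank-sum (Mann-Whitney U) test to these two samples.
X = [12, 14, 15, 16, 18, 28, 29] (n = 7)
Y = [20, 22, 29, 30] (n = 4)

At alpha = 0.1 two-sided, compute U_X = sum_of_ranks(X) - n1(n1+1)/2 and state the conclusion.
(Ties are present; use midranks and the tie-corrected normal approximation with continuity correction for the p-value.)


Step 1: Combine and sort all 11 observations; assign midranks.
sorted (value, group): (12,X), (14,X), (15,X), (16,X), (18,X), (20,Y), (22,Y), (28,X), (29,X), (29,Y), (30,Y)
ranks: 12->1, 14->2, 15->3, 16->4, 18->5, 20->6, 22->7, 28->8, 29->9.5, 29->9.5, 30->11
Step 2: Rank sum for X: R1 = 1 + 2 + 3 + 4 + 5 + 8 + 9.5 = 32.5.
Step 3: U_X = R1 - n1(n1+1)/2 = 32.5 - 7*8/2 = 32.5 - 28 = 4.5.
       U_Y = n1*n2 - U_X = 28 - 4.5 = 23.5.
Step 4: Ties are present, so use the tie-corrected normal approximation (with continuity correction) for the p-value.
Step 5: p-value = 0.088247; compare to alpha = 0.1. reject H0.

U_X = 4.5, p = 0.088247, reject H0 at alpha = 0.1.


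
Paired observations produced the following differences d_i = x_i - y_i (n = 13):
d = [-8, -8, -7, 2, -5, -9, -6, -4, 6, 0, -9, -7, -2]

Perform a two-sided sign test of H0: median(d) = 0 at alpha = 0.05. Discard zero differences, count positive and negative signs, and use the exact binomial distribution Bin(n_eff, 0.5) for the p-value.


Step 1: Discard zero differences. Original n = 13; n_eff = number of nonzero differences = 12.
Nonzero differences (with sign): -8, -8, -7, +2, -5, -9, -6, -4, +6, -9, -7, -2
Step 2: Count signs: positive = 2, negative = 10.
Step 3: Under H0: P(positive) = 0.5, so the number of positives S ~ Bin(12, 0.5).
Step 4: Two-sided exact p-value = sum of Bin(12,0.5) probabilities at or below the observed probability = 0.038574.
Step 5: alpha = 0.05. reject H0.

n_eff = 12, pos = 2, neg = 10, p = 0.038574, reject H0.


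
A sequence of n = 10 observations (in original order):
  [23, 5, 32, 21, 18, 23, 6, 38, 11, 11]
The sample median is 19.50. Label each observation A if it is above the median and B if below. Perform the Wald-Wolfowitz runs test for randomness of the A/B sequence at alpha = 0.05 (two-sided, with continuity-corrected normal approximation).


Step 1: Compute median = 19.50; label A = above, B = below.
Labels in order: ABAABABABB  (n_A = 5, n_B = 5)
Step 2: Count runs R = 8.
Step 3: Under H0 (random ordering), E[R] = 2*n_A*n_B/(n_A+n_B) + 1 = 2*5*5/10 + 1 = 6.0000.
        Var[R] = 2*n_A*n_B*(2*n_A*n_B - n_A - n_B) / ((n_A+n_B)^2 * (n_A+n_B-1)) = 2000/900 = 2.2222.
        SD[R] = 1.4907.
Step 4: Continuity-corrected z = (R - 0.5 - E[R]) / SD[R] = (8 - 0.5 - 6.0000) / 1.4907 = 1.0062.
Step 5: Two-sided p-value via normal approximation = 2*(1 - Phi(|z|)) = 0.314305.
Step 6: alpha = 0.05. fail to reject H0.

R = 8, z = 1.0062, p = 0.314305, fail to reject H0.


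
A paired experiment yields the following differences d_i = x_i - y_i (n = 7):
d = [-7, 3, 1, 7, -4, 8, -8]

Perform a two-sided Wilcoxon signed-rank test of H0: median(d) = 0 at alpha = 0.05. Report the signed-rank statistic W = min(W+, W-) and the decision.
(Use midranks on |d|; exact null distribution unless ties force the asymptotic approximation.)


Step 1: Drop any zero differences (none here) and take |d_i|.
|d| = [7, 3, 1, 7, 4, 8, 8]
Step 2: Midrank |d_i| (ties get averaged ranks).
ranks: |7|->4.5, |3|->2, |1|->1, |7|->4.5, |4|->3, |8|->6.5, |8|->6.5
Step 3: Attach original signs; sum ranks with positive sign and with negative sign.
W+ = 2 + 1 + 4.5 + 6.5 = 14
W- = 4.5 + 3 + 6.5 = 14
(Check: W+ + W- = 28 should equal n(n+1)/2 = 28.)
Step 4: Test statistic W = min(W+, W-) = 14.
Step 5: Ties in |d|, so use the tie-corrected normal approximation.
        E[W] = n(n+1)/4 = 7*8/4 = 14.
        Tie groups: |d|=7 (t=2), |d|=8 (t=2); sum(t^3 - t) = 12.
        Var[W] = n(n+1)(2n+1)/24 - sum(t^3-t)/48 = 840/24 - 12/48 = 34.75.
        z = (W - E[W]) / sqrt(Var[W]) = (14 - 14) / 5.8949 = 0.0000.
        Two-sided p = 2*Phi(z) = 1.000000.
Step 6: alpha = 0.05. fail to reject H0.

W+ = 14, W- = 14, W = min = 14, p = 1.000000, fail to reject H0.


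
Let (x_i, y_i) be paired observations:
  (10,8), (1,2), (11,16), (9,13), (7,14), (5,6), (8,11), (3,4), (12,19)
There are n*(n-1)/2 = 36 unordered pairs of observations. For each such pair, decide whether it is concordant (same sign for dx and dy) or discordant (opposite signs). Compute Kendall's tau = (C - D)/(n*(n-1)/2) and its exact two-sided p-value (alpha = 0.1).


Step 1: Enumerate the 36 unordered pairs (i,j) with i<j and classify each by sign(x_j-x_i) * sign(y_j-y_i).
  (1,2):dx=-9,dy=-6->C; (1,3):dx=+1,dy=+8->C; (1,4):dx=-1,dy=+5->D; (1,5):dx=-3,dy=+6->D
  (1,6):dx=-5,dy=-2->C; (1,7):dx=-2,dy=+3->D; (1,8):dx=-7,dy=-4->C; (1,9):dx=+2,dy=+11->C
  (2,3):dx=+10,dy=+14->C; (2,4):dx=+8,dy=+11->C; (2,5):dx=+6,dy=+12->C; (2,6):dx=+4,dy=+4->C
  (2,7):dx=+7,dy=+9->C; (2,8):dx=+2,dy=+2->C; (2,9):dx=+11,dy=+17->C; (3,4):dx=-2,dy=-3->C
  (3,5):dx=-4,dy=-2->C; (3,6):dx=-6,dy=-10->C; (3,7):dx=-3,dy=-5->C; (3,8):dx=-8,dy=-12->C
  (3,9):dx=+1,dy=+3->C; (4,5):dx=-2,dy=+1->D; (4,6):dx=-4,dy=-7->C; (4,7):dx=-1,dy=-2->C
  (4,8):dx=-6,dy=-9->C; (4,9):dx=+3,dy=+6->C; (5,6):dx=-2,dy=-8->C; (5,7):dx=+1,dy=-3->D
  (5,8):dx=-4,dy=-10->C; (5,9):dx=+5,dy=+5->C; (6,7):dx=+3,dy=+5->C; (6,8):dx=-2,dy=-2->C
  (6,9):dx=+7,dy=+13->C; (7,8):dx=-5,dy=-7->C; (7,9):dx=+4,dy=+8->C; (8,9):dx=+9,dy=+15->C
Step 2: C = 31, D = 5, total pairs = 36.
Step 3: tau = (C - D)/(n(n-1)/2) = (31 - 5)/36 = 0.722222.
Step 4: Exact two-sided p-value (enumerate n! = 362880 permutations of y under H0): p = 0.005886.
Step 5: alpha = 0.1. reject H0.

tau_b = 0.7222 (C=31, D=5), p = 0.005886, reject H0.


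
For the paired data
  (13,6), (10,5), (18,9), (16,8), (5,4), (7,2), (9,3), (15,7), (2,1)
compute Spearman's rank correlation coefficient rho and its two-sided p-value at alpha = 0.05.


Step 1: Rank x and y separately (midranks; no ties here).
rank(x): 13->6, 10->5, 18->9, 16->8, 5->2, 7->3, 9->4, 15->7, 2->1
rank(y): 6->6, 5->5, 9->9, 8->8, 4->4, 2->2, 3->3, 7->7, 1->1
Step 2: d_i = R_x(i) - R_y(i); compute d_i^2.
  (6-6)^2=0, (5-5)^2=0, (9-9)^2=0, (8-8)^2=0, (2-4)^2=4, (3-2)^2=1, (4-3)^2=1, (7-7)^2=0, (1-1)^2=0
sum(d^2) = 6.
Step 3: rho = 1 - 6*6 / (9*(9^2 - 1)) = 1 - 36/720 = 0.950000.
Step 4: Under H0, t = rho * sqrt((n-2)/(1-rho^2)) = 8.0495 ~ t(7).
Step 5: Two-sided p-value from the t-distribution with 7 df = 0.000088.
Step 6: alpha = 0.05. reject H0.

rho = 0.9500, p = 0.000088, reject H0 at alpha = 0.05.


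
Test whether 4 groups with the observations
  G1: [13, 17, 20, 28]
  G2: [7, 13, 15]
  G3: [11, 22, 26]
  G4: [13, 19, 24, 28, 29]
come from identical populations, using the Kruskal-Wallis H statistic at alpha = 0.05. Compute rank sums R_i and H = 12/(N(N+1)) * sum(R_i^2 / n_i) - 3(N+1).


Step 1: Combine all N = 15 observations and assign midranks.
sorted (value, group, rank): (7,G2,1), (11,G3,2), (13,G1,4), (13,G2,4), (13,G4,4), (15,G2,6), (17,G1,7), (19,G4,8), (20,G1,9), (22,G3,10), (24,G4,11), (26,G3,12), (28,G1,13.5), (28,G4,13.5), (29,G4,15)
Step 2: Sum ranks within each group.
R_1 = 33.5 (n_1 = 4)
R_2 = 11 (n_2 = 3)
R_3 = 24 (n_3 = 3)
R_4 = 51.5 (n_4 = 5)
Step 3: H = 12/(N(N+1)) * sum(R_i^2/n_i) - 3(N+1)
     = 12/(15*16) * (33.5^2/4 + 11^2/3 + 24^2/3 + 51.5^2/5) - 3*16
     = 0.050000 * 1043.35 - 48
     = 4.167292.
Step 4: Ties present; correction factor C = 1 - 30/(15^3 - 15) = 0.991071. Corrected H = 4.167292 / 0.991071 = 4.204835.
Step 5: Under H0, H ~ chi^2(3); p-value = 0.240178.
Step 6: alpha = 0.05. fail to reject H0.

H = 4.2048, df = 3, p = 0.240178, fail to reject H0.


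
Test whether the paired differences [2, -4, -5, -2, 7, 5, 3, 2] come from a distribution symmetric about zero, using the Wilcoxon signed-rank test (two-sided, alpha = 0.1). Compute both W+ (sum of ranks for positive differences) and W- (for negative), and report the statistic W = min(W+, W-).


Step 1: Drop any zero differences (none here) and take |d_i|.
|d| = [2, 4, 5, 2, 7, 5, 3, 2]
Step 2: Midrank |d_i| (ties get averaged ranks).
ranks: |2|->2, |4|->5, |5|->6.5, |2|->2, |7|->8, |5|->6.5, |3|->4, |2|->2
Step 3: Attach original signs; sum ranks with positive sign and with negative sign.
W+ = 2 + 8 + 6.5 + 4 + 2 = 22.5
W- = 5 + 6.5 + 2 = 13.5
(Check: W+ + W- = 36 should equal n(n+1)/2 = 36.)
Step 4: Test statistic W = min(W+, W-) = 13.5.
Step 5: Ties in |d|, so use the tie-corrected normal approximation.
        E[W] = n(n+1)/4 = 8*9/4 = 18.
        Tie groups: |d|=2 (t=3), |d|=5 (t=2); sum(t^3 - t) = 30.
        Var[W] = n(n+1)(2n+1)/24 - sum(t^3-t)/48 = 1224/24 - 30/48 = 50.375.
        z = (W - E[W]) / sqrt(Var[W]) = (13.5 - 18) / 7.0975 = -0.6340.
        Two-sided p = 2*Phi(z) = 0.526066.
Step 6: alpha = 0.1. fail to reject H0.

W+ = 22.5, W- = 13.5, W = min = 13.5, p = 0.526066, fail to reject H0.


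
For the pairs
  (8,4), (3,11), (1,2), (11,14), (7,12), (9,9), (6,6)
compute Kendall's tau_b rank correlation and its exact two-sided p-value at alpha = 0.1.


Step 1: Enumerate the 21 unordered pairs (i,j) with i<j and classify each by sign(x_j-x_i) * sign(y_j-y_i).
  (1,2):dx=-5,dy=+7->D; (1,3):dx=-7,dy=-2->C; (1,4):dx=+3,dy=+10->C; (1,5):dx=-1,dy=+8->D
  (1,6):dx=+1,dy=+5->C; (1,7):dx=-2,dy=+2->D; (2,3):dx=-2,dy=-9->C; (2,4):dx=+8,dy=+3->C
  (2,5):dx=+4,dy=+1->C; (2,6):dx=+6,dy=-2->D; (2,7):dx=+3,dy=-5->D; (3,4):dx=+10,dy=+12->C
  (3,5):dx=+6,dy=+10->C; (3,6):dx=+8,dy=+7->C; (3,7):dx=+5,dy=+4->C; (4,5):dx=-4,dy=-2->C
  (4,6):dx=-2,dy=-5->C; (4,7):dx=-5,dy=-8->C; (5,6):dx=+2,dy=-3->D; (5,7):dx=-1,dy=-6->C
  (6,7):dx=-3,dy=-3->C
Step 2: C = 15, D = 6, total pairs = 21.
Step 3: tau = (C - D)/(n(n-1)/2) = (15 - 6)/21 = 0.428571.
Step 4: Exact two-sided p-value (enumerate n! = 5040 permutations of y under H0): p = 0.238889.
Step 5: alpha = 0.1. fail to reject H0.

tau_b = 0.4286 (C=15, D=6), p = 0.238889, fail to reject H0.


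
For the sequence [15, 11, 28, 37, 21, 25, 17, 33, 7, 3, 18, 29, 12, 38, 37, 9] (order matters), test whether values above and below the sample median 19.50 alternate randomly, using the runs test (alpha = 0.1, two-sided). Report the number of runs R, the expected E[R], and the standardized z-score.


Step 1: Compute median = 19.50; label A = above, B = below.
Labels in order: BBAAAABABBBABAAB  (n_A = 8, n_B = 8)
Step 2: Count runs R = 9.
Step 3: Under H0 (random ordering), E[R] = 2*n_A*n_B/(n_A+n_B) + 1 = 2*8*8/16 + 1 = 9.0000.
        Var[R] = 2*n_A*n_B*(2*n_A*n_B - n_A - n_B) / ((n_A+n_B)^2 * (n_A+n_B-1)) = 14336/3840 = 3.7333.
        SD[R] = 1.9322.
Step 4: R = E[R], so z = 0 with no continuity correction.
Step 5: Two-sided p-value via normal approximation = 2*(1 - Phi(|z|)) = 1.000000.
Step 6: alpha = 0.1. fail to reject H0.

R = 9, z = 0.0000, p = 1.000000, fail to reject H0.
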